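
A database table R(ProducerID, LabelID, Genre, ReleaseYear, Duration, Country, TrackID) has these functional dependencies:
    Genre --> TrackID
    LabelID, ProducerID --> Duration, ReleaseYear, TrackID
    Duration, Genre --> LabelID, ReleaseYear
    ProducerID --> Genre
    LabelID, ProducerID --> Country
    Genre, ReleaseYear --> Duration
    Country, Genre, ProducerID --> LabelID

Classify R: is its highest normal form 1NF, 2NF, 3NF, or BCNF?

1NF

Candidate keys: {Country, ProducerID}, {Duration, ProducerID}, {LabelID, ProducerID}, {ProducerID, ReleaseYear}. Prime attributes: {Country, Duration, LabelID, ProducerID, ReleaseYear}.
Genre --> TrackID breaks BCNF: {Genre}⁺ = {Genre, TrackID}, so {Genre} is not a superkey.
Genre --> TrackID has non-prime {TrackID} on the right and a non-superkey on the left, so 3NF fails.
Since {ProducerID} ⊂ {Country, ProducerID} and {ProducerID}⁺ ⊇ {Genre, TrackID} with {Genre, TrackID} non-prime, there is a partial dependency; 2NF fails.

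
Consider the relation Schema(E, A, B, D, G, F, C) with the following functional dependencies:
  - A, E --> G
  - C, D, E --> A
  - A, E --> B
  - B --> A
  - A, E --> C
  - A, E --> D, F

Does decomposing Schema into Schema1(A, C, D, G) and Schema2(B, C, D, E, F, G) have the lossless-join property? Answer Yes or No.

No

Common attributes: {C, D, G}; their closure is {C, D, G}.
The closure covers neither Schema1 nor Schema2 entirely; the join is not lossless.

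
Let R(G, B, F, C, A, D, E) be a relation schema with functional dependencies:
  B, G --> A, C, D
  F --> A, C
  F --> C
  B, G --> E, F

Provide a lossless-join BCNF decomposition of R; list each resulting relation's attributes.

Candidate key of the original relation: {B, G}.
In {A, B, C, D, E, F, G}, {F} is not a superkey ({F}⁺ restricted to this set is {A, C, F}), so split on F --> A, C into {A, C, F} and {B, D, E, F, G}.
{A, C, F}: every determinant is a superkey — BCNF.
{B, D, E, F, G}: every determinant is a superkey — BCNF.

{A, C, F}; {B, D, E, F, G}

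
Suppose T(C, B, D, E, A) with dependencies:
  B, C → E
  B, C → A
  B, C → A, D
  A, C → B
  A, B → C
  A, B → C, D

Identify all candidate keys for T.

{A, B}, {A, C}, {B, C}

{A, B}⁺ = {A, B, C, D, E} — all of the relation — so {A, B} is a candidate key.
{A, C}⁺ = {A, B, C, D, E} — all of the relation — so {A, C} is a candidate key.
{B, C}⁺ = {A, B, C, D, E} — all of the relation — so {B, C} is a candidate key.
No proper subset of any of these is a key, and no other minimal superkey exists.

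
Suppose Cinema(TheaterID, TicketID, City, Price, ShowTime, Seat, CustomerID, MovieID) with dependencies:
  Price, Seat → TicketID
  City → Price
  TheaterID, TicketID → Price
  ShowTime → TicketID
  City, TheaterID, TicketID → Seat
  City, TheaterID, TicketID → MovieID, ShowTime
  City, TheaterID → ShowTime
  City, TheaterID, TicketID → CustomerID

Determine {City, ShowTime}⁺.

Start with {City, ShowTime}.
City → Price applies; add {Price} → now {City, Price, ShowTime}.
ShowTime → TicketID applies; add {TicketID} → now {City, Price, ShowTime, TicketID}.
No further FD applies.

{City, Price, ShowTime, TicketID}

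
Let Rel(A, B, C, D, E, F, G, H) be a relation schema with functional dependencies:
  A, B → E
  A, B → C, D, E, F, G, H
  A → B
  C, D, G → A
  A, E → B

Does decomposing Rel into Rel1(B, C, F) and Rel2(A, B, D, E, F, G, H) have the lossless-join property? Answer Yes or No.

The shared attributes are {B, F} and {B, F}⁺ = {B, F}.
Neither Rel1 nor Rel2 is contained in that closure, so the decomposition is lossy.

No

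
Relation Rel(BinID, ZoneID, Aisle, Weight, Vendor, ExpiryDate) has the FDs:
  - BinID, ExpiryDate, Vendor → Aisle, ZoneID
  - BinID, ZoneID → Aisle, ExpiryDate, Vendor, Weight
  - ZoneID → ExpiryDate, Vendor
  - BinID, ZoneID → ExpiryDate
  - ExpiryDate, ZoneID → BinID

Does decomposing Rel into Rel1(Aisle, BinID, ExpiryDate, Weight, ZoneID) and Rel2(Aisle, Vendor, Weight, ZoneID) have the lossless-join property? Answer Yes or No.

Yes

The shared attributes are {Aisle, Weight, ZoneID} and {Aisle, Weight, ZoneID}⁺ = {Aisle, BinID, ExpiryDate, Vendor, Weight, ZoneID}.
Rel1 is contained in that closure, so Rel1 ∩ Rel2 → Rel1 holds and the join is lossless.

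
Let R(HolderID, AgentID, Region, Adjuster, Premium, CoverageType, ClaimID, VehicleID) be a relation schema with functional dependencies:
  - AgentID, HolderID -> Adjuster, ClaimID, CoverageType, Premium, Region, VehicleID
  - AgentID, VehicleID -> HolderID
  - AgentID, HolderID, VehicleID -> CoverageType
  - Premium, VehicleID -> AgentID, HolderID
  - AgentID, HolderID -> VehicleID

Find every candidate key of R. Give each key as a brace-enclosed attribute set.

{AgentID, HolderID} is a candidate key since {AgentID, HolderID}⁺ = {Adjuster, AgentID, ClaimID, CoverageType, HolderID, Premium, Region, VehicleID} covers every attribute.
{AgentID, VehicleID} is a candidate key since {AgentID, VehicleID}⁺ = {Adjuster, AgentID, ClaimID, CoverageType, HolderID, Premium, Region, VehicleID} covers every attribute.
{Premium, VehicleID} is a candidate key since {Premium, VehicleID}⁺ = {Adjuster, AgentID, ClaimID, CoverageType, HolderID, Premium, Region, VehicleID} covers every attribute.
Any other superkey properly contains one of these, so there are no further candidate keys.

{AgentID, HolderID}, {AgentID, VehicleID}, {Premium, VehicleID}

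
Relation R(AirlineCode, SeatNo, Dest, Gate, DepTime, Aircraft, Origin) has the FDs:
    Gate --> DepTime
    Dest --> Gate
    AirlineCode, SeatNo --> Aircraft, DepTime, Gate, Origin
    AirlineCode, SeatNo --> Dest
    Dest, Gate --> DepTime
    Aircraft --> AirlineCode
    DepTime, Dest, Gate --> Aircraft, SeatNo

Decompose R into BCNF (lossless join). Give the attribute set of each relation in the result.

{Aircraft, AirlineCode}; {Aircraft, Dest, Gate, Origin, SeatNo}; {DepTime, Gate}

Candidate keys of the original relation: {Aircraft, SeatNo}, {AirlineCode, SeatNo}, {Dest}.
In {Aircraft, AirlineCode, DepTime, Dest, Gate, Origin, SeatNo}, {Gate} is not a superkey ({Gate}⁺ restricted to this set is {DepTime, Gate}), so split on Gate --> DepTime into {DepTime, Gate} and {Aircraft, AirlineCode, Dest, Gate, Origin, SeatNo}.
{DepTime, Gate}: every determinant is a superkey — BCNF.
In {Aircraft, AirlineCode, Dest, Gate, Origin, SeatNo}, {Aircraft} is not a superkey ({Aircraft}⁺ restricted to this set is {Aircraft, AirlineCode}), so split on Aircraft --> AirlineCode into {Aircraft, AirlineCode} and {Aircraft, Dest, Gate, Origin, SeatNo}.
{Aircraft, AirlineCode}: every determinant is a superkey — BCNF.
{Aircraft, Dest, Gate, Origin, SeatNo}: every determinant is a superkey — BCNF.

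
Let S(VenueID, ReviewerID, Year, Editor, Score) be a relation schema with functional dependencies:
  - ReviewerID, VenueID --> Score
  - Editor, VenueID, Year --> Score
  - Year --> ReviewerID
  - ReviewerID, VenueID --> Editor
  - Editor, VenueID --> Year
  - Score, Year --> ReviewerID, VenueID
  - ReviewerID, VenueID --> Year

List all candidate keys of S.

{Editor, VenueID}⁺ = {Editor, ReviewerID, Score, VenueID, Year}, which is every attribute, so {Editor, VenueID} is a candidate key.
{ReviewerID, VenueID}⁺ = {Editor, ReviewerID, Score, VenueID, Year}, which is every attribute, so {ReviewerID, VenueID} is a candidate key.
{Score, Year}⁺ = {Editor, ReviewerID, Score, VenueID, Year}, which is every attribute, so {Score, Year} is a candidate key.
{VenueID, Year}⁺ = {Editor, ReviewerID, Score, VenueID, Year}, which is every attribute, so {VenueID, Year} is a candidate key.
No proper subset of any of these is a key, and no other minimal superkey exists.

{Editor, VenueID}, {ReviewerID, VenueID}, {Score, Year}, {VenueID, Year}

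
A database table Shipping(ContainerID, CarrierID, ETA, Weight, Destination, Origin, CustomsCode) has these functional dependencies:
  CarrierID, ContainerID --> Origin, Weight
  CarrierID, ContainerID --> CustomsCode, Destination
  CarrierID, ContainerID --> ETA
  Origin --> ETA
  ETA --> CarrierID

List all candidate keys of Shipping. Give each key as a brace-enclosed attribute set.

Attributes never on any right-hand side: {ContainerID} — every candidate key must contain it.
{CarrierID, ContainerID} is a candidate key since {CarrierID, ContainerID}⁺ = {CarrierID, ContainerID, CustomsCode, Destination, ETA, Origin, Weight} covers every attribute.
{ContainerID, ETA} is a candidate key since {ContainerID, ETA}⁺ = {CarrierID, ContainerID, CustomsCode, Destination, ETA, Origin, Weight} covers every attribute.
{ContainerID, Origin} is a candidate key since {ContainerID, Origin}⁺ = {CarrierID, ContainerID, CustomsCode, Destination, ETA, Origin, Weight} covers every attribute.
These are minimal and exhaustive — every other superkey contains one of them.

{CarrierID, ContainerID}, {ContainerID, ETA}, {ContainerID, Origin}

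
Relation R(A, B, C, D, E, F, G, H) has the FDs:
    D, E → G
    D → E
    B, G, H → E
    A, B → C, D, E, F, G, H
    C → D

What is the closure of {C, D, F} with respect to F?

{C, D, E, F, G}

Start with {C, D, F}.
D → E applies; add {E} → now {C, D, E, F}.
D, E → G applies; add {G} → now {C, D, E, F, G}.
No further FD applies.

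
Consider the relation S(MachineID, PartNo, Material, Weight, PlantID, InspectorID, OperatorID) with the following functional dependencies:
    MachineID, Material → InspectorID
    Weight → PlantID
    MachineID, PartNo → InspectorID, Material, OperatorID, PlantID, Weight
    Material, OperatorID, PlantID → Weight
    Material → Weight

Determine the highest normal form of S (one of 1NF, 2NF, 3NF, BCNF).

2NF

Candidate key: {MachineID, PartNo}. Prime attributes: {MachineID, PartNo}.
MachineID, Material → InspectorID: {MachineID, Material}⁺ = {InspectorID, MachineID, Material, PlantID, Weight}, which is not all of the attributes, so the left side is not a superkey — BCNF is violated.
Because {InspectorID} is non-prime and the left side of MachineID, Material → InspectorID is not a superkey, the relation is not in 3NF.
No non-prime attribute depends on a proper subset of any candidate key, so 2NF holds.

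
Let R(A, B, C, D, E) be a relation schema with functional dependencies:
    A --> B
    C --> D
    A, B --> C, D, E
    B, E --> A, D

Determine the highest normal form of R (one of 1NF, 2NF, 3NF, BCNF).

Candidate keys: {A}, {B, E}. Prime attributes: {A, B, E}.
C --> D: {C}⁺ = {C, D}, which is not all of the attributes, so the left side is not a superkey — BCNF is violated.
C --> D has non-prime {D} on the right and a non-superkey on the left, so 3NF fails.
No non-prime attribute depends on a proper subset of any candidate key, so 2NF holds.

2NF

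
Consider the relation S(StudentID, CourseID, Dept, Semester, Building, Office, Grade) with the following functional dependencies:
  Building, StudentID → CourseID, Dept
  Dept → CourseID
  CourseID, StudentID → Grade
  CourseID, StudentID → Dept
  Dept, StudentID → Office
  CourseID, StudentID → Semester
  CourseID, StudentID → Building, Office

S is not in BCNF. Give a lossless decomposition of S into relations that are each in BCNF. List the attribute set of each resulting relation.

{Building, Dept, Grade, Office, Semester, StudentID}; {CourseID, Dept}

Candidate keys of the original relation: {Building, StudentID}, {CourseID, StudentID}, {Dept, StudentID}.
{Building, CourseID, Dept, Grade, Office, Semester, StudentID}: {Dept} determines {CourseID, Dept} here but is not a superkey — split on Dept → CourseID, giving {CourseID, Dept} and {Building, Dept, Grade, Office, Semester, StudentID}.
{CourseID, Dept}: every determinant is a superkey — BCNF.
{Building, Dept, Grade, Office, Semester, StudentID}: every determinant is a superkey — BCNF.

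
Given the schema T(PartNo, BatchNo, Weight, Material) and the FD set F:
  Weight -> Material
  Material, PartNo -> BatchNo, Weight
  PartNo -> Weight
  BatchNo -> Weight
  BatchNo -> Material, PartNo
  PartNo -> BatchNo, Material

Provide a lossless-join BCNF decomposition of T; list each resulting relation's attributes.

Candidate keys of the original relation: {BatchNo}, {PartNo}.
{BatchNo, Material, PartNo, Weight}: {Weight} determines {Material, Weight} here but is not a superkey — split on Weight -> Material, giving {Material, Weight} and {BatchNo, PartNo, Weight}.
{Material, Weight} has no BCNF violation.
{BatchNo, PartNo, Weight} has no BCNF violation.

{BatchNo, PartNo, Weight}; {Material, Weight}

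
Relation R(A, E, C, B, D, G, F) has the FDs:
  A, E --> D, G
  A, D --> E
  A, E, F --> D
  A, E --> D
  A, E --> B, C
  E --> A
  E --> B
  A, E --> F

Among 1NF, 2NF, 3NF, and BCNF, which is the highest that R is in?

BCNF

Candidate keys: {A, D}, {E}. Prime attributes: {A, D, E}.
Each dependency's left side is a superkey — BCNF holds.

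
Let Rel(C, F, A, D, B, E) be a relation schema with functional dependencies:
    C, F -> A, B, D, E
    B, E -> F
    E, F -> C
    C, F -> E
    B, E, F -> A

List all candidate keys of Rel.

Closure of {B, E} is {A, B, C, D, E, F}, the whole schema; {B, E} is a candidate key.
Closure of {C, F} is {A, B, C, D, E, F}, the whole schema; {C, F} is a candidate key.
Closure of {E, F} is {A, B, C, D, E, F}, the whole schema; {E, F} is a candidate key.
Any other superkey properly contains one of these, so there are no further candidate keys.

{B, E}, {C, F}, {E, F}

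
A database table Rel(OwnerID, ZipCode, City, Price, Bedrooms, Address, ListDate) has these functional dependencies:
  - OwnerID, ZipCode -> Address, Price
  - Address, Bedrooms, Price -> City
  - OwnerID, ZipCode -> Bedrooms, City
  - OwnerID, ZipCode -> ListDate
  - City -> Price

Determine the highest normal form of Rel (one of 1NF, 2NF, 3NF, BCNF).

2NF

Candidate key: {OwnerID, ZipCode}. Prime attributes: {OwnerID, ZipCode}.
Address, Bedrooms, Price -> City breaks BCNF: {Address, Bedrooms, Price}⁺ = {Address, Bedrooms, City, Price}, so {Address, Bedrooms, Price} is not a superkey.
Address, Bedrooms, Price -> City has non-prime {City} on the right and a non-superkey on the left, so 3NF fails.
No proper subset of a key has a non-prime attribute in its closure, so there is no partial dependency; 2NF holds.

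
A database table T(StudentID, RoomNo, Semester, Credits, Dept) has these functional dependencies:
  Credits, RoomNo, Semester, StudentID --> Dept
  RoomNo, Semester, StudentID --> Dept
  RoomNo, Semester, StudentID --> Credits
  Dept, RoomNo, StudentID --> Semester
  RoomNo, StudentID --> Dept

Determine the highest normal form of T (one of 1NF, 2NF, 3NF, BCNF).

Candidate key: {RoomNo, StudentID}. Prime attributes: {RoomNo, StudentID}.
The left-hand side of every FD is a superkey, so BCNF is satisfied.

BCNF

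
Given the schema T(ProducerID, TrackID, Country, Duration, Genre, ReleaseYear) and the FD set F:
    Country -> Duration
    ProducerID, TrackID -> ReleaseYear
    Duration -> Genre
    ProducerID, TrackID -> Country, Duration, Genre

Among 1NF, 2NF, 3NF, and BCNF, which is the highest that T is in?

2NF

Candidate key: {ProducerID, TrackID}. Prime attributes: {ProducerID, TrackID}.
For Country -> Duration we have {Country}⁺ = {Country, Duration, Genre}; {Country} is not a superkey, so BCNF fails.
Country -> Duration determines the non-prime attribute {Duration} from a non-superkey — 3NF is violated.
No non-prime attribute depends on a proper subset of any candidate key, so 2NF holds.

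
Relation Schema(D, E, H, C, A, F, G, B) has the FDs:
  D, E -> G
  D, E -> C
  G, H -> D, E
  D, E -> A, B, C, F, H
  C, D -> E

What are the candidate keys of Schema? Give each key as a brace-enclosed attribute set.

{C, D}, {D, E}, {G, H}

Closure of {C, D} is {A, B, C, D, E, F, G, H}, the whole schema; {C, D} is a candidate key.
Closure of {D, E} is {A, B, C, D, E, F, G, H}, the whole schema; {D, E} is a candidate key.
Closure of {G, H} is {A, B, C, D, E, F, G, H}, the whole schema; {G, H} is a candidate key.
Any other superkey properly contains one of these, so there are no further candidate keys.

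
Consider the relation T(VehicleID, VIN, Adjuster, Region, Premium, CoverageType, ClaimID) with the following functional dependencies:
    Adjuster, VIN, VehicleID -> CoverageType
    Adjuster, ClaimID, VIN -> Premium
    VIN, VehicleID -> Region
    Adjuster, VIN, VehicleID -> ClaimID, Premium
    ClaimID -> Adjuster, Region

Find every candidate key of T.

{Adjuster, VIN, VehicleID}, {ClaimID, VIN, VehicleID}

{VIN, VehicleID} never appear on the right of any FD, so every key must include all of them.
{Adjuster, VIN, VehicleID} is a candidate key since {Adjuster, VIN, VehicleID}⁺ = {Adjuster, ClaimID, CoverageType, Premium, Region, VIN, VehicleID} covers every attribute.
{ClaimID, VIN, VehicleID} is a candidate key since {ClaimID, VIN, VehicleID}⁺ = {Adjuster, ClaimID, CoverageType, Premium, Region, VIN, VehicleID} covers every attribute.
These are minimal and exhaustive — every other superkey contains one of them.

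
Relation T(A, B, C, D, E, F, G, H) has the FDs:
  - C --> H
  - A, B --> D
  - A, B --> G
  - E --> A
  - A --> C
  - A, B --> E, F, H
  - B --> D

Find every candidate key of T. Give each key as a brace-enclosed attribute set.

{A, B}, {B, E}

{B} never appears on the right of any FD, so every key must include it.
{A, B}⁺ = {A, B, C, D, E, F, G, H}, which is every attribute, so {A, B} is a candidate key.
{B, E}⁺ = {A, B, C, D, E, F, G, H}, which is every attribute, so {B, E} is a candidate key.
No proper subset of any of these is a key, and no other minimal superkey exists.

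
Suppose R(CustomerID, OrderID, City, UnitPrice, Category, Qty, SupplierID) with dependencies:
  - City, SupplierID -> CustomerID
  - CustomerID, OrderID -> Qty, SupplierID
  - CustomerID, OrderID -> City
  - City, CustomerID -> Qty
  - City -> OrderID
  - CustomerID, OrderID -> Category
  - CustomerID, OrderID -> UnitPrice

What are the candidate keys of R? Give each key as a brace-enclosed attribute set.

{City, CustomerID}, {City, SupplierID}, {CustomerID, OrderID}

Closure of {City, CustomerID} is {Category, City, CustomerID, OrderID, Qty, SupplierID, UnitPrice}, the whole schema; {City, CustomerID} is a candidate key.
Closure of {City, SupplierID} is {Category, City, CustomerID, OrderID, Qty, SupplierID, UnitPrice}, the whole schema; {City, SupplierID} is a candidate key.
Closure of {CustomerID, OrderID} is {Category, City, CustomerID, OrderID, Qty, SupplierID, UnitPrice}, the whole schema; {CustomerID, OrderID} is a candidate key.
These are minimal and exhaustive — every other superkey contains one of them.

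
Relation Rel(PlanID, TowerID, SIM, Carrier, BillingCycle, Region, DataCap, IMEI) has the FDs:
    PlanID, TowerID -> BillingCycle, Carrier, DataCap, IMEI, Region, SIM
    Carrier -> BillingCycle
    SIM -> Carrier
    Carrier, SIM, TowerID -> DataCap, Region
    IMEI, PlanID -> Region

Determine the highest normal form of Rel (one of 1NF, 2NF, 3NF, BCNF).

Candidate key: {PlanID, TowerID}. Prime attributes: {PlanID, TowerID}.
Carrier -> BillingCycle: {Carrier}⁺ = {BillingCycle, Carrier}, which is not all of the attributes, so the left side is not a superkey — BCNF is violated.
Because {BillingCycle} is non-prime and the left side of Carrier -> BillingCycle is not a superkey, the relation is not in 3NF.
Checking every proper subset of each key, none determines a non-prime attribute — 2NF is satisfied.

2NF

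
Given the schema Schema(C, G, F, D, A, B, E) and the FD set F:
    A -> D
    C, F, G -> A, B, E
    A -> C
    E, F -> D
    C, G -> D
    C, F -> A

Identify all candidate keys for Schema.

{A, F, G}, {C, F, G}

{F, G} never appear on the right of any FD, so every key must include all of them.
{A, F, G} is a candidate key since {A, F, G}⁺ = {A, B, C, D, E, F, G} covers every attribute.
{C, F, G} is a candidate key since {C, F, G}⁺ = {A, B, C, D, E, F, G} covers every attribute.
No proper subset of any of these is a key, and no other minimal superkey exists.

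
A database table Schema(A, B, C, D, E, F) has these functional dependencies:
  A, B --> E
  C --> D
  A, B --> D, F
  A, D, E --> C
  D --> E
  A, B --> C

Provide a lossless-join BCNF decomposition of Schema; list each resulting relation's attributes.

{A, B, C, F}; {C, D}; {D, E}

Candidate key of the original relation: {A, B}.
Within {A, B, C, D, E, F}: {C}⁺ ∩ {A, B, C, D, E, F} = {C, D, E}, not the whole set, so C --> D, E violates BCNF; decompose into {C, D, E} and {A, B, C, F}.
Within {C, D, E}: {D}⁺ ∩ {C, D, E} = {D, E}, not the whole set, so D --> E violates BCNF; decompose into {D, E} and {C, D}.
{D, E} has no BCNF violation.
{C, D} has no BCNF violation.
{A, B, C, F} has no BCNF violation.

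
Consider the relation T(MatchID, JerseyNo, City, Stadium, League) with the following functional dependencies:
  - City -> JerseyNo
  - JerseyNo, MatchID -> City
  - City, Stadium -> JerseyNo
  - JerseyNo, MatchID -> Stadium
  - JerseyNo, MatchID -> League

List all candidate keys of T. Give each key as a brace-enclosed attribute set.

No FD produces {MatchID}, so it must be in every candidate key.
{City, MatchID}⁺ = {City, JerseyNo, League, MatchID, Stadium}, which is every attribute, so {City, MatchID} is a candidate key.
{JerseyNo, MatchID}⁺ = {City, JerseyNo, League, MatchID, Stadium}, which is every attribute, so {JerseyNo, MatchID} is a candidate key.
These are minimal and exhaustive — every other superkey contains one of them.

{City, MatchID}, {JerseyNo, MatchID}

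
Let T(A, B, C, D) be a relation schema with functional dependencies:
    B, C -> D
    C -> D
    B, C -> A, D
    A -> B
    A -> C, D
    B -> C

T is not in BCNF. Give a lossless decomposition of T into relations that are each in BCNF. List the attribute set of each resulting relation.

{A, B, C}; {C, D}

Candidate keys of the original relation: {A}, {B}.
In {A, B, C, D}, {C} is not a superkey ({C}⁺ restricted to this set is {C, D}), so split on C -> D into {C, D} and {A, B, C}.
{C, D}: every determinant is a superkey — BCNF.
{A, B, C}: every determinant is a superkey — BCNF.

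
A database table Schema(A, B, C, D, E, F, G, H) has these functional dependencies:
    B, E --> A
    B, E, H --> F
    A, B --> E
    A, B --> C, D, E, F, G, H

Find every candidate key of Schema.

No FD produces {B}, so it must be in every candidate key.
Closure of {A, B} is {A, B, C, D, E, F, G, H}, the whole schema; {A, B} is a candidate key.
Closure of {B, E} is {A, B, C, D, E, F, G, H}, the whole schema; {B, E} is a candidate key.
No proper subset of any of these is a key, and no other minimal superkey exists.

{A, B}, {B, E}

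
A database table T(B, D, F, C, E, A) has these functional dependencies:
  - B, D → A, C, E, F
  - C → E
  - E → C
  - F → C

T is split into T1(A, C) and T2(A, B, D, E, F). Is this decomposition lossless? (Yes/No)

Common attributes: {A}; their closure is {A}.
The closure covers neither T1 nor T2 entirely; the join is not lossless.

No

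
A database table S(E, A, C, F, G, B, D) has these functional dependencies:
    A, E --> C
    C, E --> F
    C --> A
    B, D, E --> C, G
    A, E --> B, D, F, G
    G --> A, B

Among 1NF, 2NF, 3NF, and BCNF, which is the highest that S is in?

Candidate keys: {A, E}, {B, D, E}, {C, E}, {E, G}. Prime attributes: {A, B, C, D, E, G}.
C --> A breaks BCNF: {C}⁺ = {A, C}, so {C} is not a superkey.
Since {A} ⊆ prime attributes and every other non-superkey FD also has a prime right side, the schema is in 3NF.

3NF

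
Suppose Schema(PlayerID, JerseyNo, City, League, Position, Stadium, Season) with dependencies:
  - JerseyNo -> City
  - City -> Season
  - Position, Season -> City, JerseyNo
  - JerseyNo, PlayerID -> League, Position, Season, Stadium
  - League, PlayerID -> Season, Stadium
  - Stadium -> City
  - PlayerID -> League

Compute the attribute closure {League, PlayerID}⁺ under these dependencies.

{City, League, PlayerID, Season, Stadium}

Start with {League, PlayerID}.
League, PlayerID -> Season, Stadium applies; add {Season, Stadium} → now {League, PlayerID, Season, Stadium}.
Stadium -> City applies; add {City} → now {City, League, PlayerID, Season, Stadium}.
No further FD applies.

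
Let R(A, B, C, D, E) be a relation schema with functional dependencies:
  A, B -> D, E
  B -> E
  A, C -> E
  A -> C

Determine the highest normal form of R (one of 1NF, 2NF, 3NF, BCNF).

Candidate key: {A, B}. Prime attributes: {A, B}.
For B -> E we have {B}⁺ = {B, E}; {B} is not a superkey, so BCNF fails.
Because {E} is non-prime and the left side of B -> E is not a superkey, the relation is not in 3NF.
The proper key subset {A} of {A, B} determines non-prime {C, E}, so the relation is not even in 2NF.

1NF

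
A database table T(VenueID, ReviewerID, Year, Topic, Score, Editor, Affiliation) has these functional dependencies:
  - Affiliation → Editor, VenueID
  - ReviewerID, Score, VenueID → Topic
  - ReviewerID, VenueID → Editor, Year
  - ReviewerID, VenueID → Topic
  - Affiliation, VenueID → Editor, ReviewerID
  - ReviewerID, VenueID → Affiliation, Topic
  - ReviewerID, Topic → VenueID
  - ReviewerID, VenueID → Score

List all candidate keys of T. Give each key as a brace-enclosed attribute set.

{Affiliation} is a candidate key since {Affiliation}⁺ = {Affiliation, Editor, ReviewerID, Score, Topic, VenueID, Year} covers every attribute.
{ReviewerID, Topic} is a candidate key since {ReviewerID, Topic}⁺ = {Affiliation, Editor, ReviewerID, Score, Topic, VenueID, Year} covers every attribute.
{ReviewerID, VenueID} is a candidate key since {ReviewerID, VenueID}⁺ = {Affiliation, Editor, ReviewerID, Score, Topic, VenueID, Year} covers every attribute.
These are minimal and exhaustive — every other superkey contains one of them.

{Affiliation}, {ReviewerID, Topic}, {ReviewerID, VenueID}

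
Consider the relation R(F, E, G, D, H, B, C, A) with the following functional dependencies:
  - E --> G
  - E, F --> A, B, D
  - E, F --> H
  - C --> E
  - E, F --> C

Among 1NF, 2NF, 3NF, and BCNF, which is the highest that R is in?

1NF

Candidate keys: {C, F}, {E, F}. Prime attributes: {C, E, F}.
E --> G breaks BCNF: {E}⁺ = {E, G}, so {E} is not a superkey.
Because {G} is non-prime and the left side of E --> G is not a superkey, the relation is not in 3NF.
{C} is a proper subset of the key {C, F}, and {C}⁺ contains the non-prime attribute {G} — a partial dependency, so 2NF is violated.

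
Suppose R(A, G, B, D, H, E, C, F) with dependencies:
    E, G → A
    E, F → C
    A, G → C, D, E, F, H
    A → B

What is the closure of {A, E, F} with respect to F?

Start with {A, E, F}.
E, F → C applies; add {C} → now {A, C, E, F}.
A → B applies; add {B} → now {A, B, C, E, F}.
No further FD applies.

{A, B, C, E, F}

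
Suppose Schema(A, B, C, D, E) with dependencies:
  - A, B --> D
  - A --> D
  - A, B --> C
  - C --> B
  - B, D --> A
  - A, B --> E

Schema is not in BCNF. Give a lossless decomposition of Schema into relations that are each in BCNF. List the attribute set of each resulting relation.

{A, C, E}; {A, D}; {B, C}

Candidate keys of the original relation: {A, B}, {A, C}, {B, D}, {C, D}.
Within {A, B, C, D, E}: {A}⁺ ∩ {A, B, C, D, E} = {A, D}, not the whole set, so A --> D violates BCNF; decompose into {A, D} and {A, B, C, E}.
{A, D} has no BCNF violation.
Within {A, B, C, E}: {C}⁺ ∩ {A, B, C, E} = {B, C}, not the whole set, so C --> B violates BCNF; decompose into {B, C} and {A, C, E}.
{B, C} has no BCNF violation.
{A, C, E} has no BCNF violation.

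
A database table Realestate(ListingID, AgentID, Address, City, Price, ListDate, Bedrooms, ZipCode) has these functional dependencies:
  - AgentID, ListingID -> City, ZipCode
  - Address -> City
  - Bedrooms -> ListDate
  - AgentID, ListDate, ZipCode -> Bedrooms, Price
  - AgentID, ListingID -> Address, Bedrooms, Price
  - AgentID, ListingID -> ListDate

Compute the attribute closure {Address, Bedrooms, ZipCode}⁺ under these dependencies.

Start with {Address, Bedrooms, ZipCode}.
Address -> City applies; add {City} → now {Address, Bedrooms, City, ZipCode}.
Bedrooms -> ListDate applies; add {ListDate} → now {Address, Bedrooms, City, ListDate, ZipCode}.
No further FD applies.

{Address, Bedrooms, City, ListDate, ZipCode}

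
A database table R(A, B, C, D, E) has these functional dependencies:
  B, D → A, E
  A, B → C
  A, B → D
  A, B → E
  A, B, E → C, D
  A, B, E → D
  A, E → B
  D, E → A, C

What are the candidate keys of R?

{A, B}, {A, E}, {B, D}, {D, E}

{A, B} is a candidate key since {A, B}⁺ = {A, B, C, D, E} covers every attribute.
{A, E} is a candidate key since {A, E}⁺ = {A, B, C, D, E} covers every attribute.
{B, D} is a candidate key since {B, D}⁺ = {A, B, C, D, E} covers every attribute.
{D, E} is a candidate key since {D, E}⁺ = {A, B, C, D, E} covers every attribute.
No proper subset of any of these is a key, and no other minimal superkey exists.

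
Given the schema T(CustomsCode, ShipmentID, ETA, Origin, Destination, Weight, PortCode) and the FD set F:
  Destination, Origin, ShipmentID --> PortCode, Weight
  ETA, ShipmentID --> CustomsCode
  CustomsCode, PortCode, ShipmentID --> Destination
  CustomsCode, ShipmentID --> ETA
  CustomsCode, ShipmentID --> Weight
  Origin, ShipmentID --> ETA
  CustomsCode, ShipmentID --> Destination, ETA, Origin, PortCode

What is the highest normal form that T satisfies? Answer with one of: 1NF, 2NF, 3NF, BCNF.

BCNF

Candidate keys: {CustomsCode, ShipmentID}, {ETA, ShipmentID}, {Origin, ShipmentID}. Prime attributes: {CustomsCode, ETA, Origin, ShipmentID}.
Each dependency's left side is a superkey — BCNF holds.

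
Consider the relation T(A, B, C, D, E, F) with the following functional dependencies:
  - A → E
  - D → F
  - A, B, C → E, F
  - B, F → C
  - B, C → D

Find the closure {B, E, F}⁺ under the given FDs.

Start with {B, E, F}.
B, F → C applies; add {C} → now {B, C, E, F}.
B, C → D applies; add {D} → now {B, C, D, E, F}.
No further FD applies.

{B, C, D, E, F}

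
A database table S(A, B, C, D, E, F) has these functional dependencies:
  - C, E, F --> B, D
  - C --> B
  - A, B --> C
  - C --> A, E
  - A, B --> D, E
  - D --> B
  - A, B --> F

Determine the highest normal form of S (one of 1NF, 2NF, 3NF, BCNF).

Candidate keys: {A, B}, {A, D}, {C}. Prime attributes: {A, B, C, D}.
For D --> B we have {D}⁺ = {B, D}; {D} is not a superkey, so BCNF fails.
Its right-hand attributes {B} are all prime, as are those of every other non-superkey FD — the relation is in 3NF.

3NF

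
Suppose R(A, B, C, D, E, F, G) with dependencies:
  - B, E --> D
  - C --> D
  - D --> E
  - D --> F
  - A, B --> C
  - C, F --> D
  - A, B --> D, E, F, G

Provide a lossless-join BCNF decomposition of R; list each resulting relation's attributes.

Candidate key of the original relation: {A, B}.
Within {A, B, C, D, E, F, G}: {B, E}⁺ ∩ {A, B, C, D, E, F, G} = {B, D, E, F}, not the whole set, so B, E --> D, F violates BCNF; decompose into {B, D, E, F} and {A, B, C, E, G}.
Within {B, D, E, F}: {D}⁺ ∩ {B, D, E, F} = {D, E, F}, not the whole set, so D --> E, F violates BCNF; decompose into {D, E, F} and {B, D}.
{D, E, F} is in BCNF.
{B, D} is in BCNF.
Within {A, B, C, E, G}: {C}⁺ ∩ {A, B, C, E, G} = {C, E}, not the whole set, so C --> E violates BCNF; decompose into {C, E} and {A, B, C, G}.
{C, E} is in BCNF.
{A, B, C, G} is in BCNF.

{A, B, C, G}; {B, D}; {C, E}; {D, E, F}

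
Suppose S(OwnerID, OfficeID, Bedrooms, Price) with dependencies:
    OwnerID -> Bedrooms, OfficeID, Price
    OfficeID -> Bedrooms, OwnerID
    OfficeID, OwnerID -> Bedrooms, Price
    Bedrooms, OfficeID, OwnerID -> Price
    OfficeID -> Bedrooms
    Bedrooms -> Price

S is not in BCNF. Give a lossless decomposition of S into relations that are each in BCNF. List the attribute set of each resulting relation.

{Bedrooms, OfficeID, OwnerID}; {Bedrooms, Price}

Candidate keys of the original relation: {OfficeID}, {OwnerID}.
{Bedrooms, OfficeID, OwnerID, Price}: {Bedrooms} determines {Bedrooms, Price} here but is not a superkey — split on Bedrooms -> Price, giving {Bedrooms, Price} and {Bedrooms, OfficeID, OwnerID}.
{Bedrooms, Price} is in BCNF.
{Bedrooms, OfficeID, OwnerID} is in BCNF.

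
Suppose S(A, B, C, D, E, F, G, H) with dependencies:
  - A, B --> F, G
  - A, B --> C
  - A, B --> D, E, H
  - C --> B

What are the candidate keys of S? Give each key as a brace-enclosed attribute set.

{A, B}, {A, C}

Attributes never on any right-hand side: {A} — every candidate key must contain it.
{A, B}⁺ = {A, B, C, D, E, F, G, H}, which is every attribute, so {A, B} is a candidate key.
{A, C}⁺ = {A, B, C, D, E, F, G, H}, which is every attribute, so {A, C} is a candidate key.
Any other superkey properly contains one of these, so there are no further candidate keys.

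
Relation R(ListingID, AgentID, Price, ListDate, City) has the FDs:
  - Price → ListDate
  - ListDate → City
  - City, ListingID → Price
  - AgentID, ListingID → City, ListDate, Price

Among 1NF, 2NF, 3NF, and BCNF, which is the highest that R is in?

Candidate key: {AgentID, ListingID}. Prime attributes: {AgentID, ListingID}.
Price → ListDate: {Price}⁺ = {City, ListDate, Price}, which is not all of the attributes, so the left side is not a superkey — BCNF is violated.
Price → ListDate determines the non-prime attribute {ListDate} from a non-superkey — 3NF is violated.
No non-prime attribute depends on a proper subset of any candidate key, so 2NF holds.

2NF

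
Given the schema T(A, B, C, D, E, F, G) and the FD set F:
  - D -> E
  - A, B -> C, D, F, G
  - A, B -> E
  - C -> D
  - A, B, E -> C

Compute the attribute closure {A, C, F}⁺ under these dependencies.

{A, C, D, E, F}

Start with {A, C, F}.
C -> D applies; add {D} → now {A, C, D, F}.
D -> E applies; add {E} → now {A, C, D, E, F}.
No further FD applies.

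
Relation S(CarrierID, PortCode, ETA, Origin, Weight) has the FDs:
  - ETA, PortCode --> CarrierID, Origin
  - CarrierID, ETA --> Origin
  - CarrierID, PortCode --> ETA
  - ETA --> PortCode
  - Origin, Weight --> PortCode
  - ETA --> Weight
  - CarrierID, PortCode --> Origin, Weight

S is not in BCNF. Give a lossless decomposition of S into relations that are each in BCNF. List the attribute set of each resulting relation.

{CarrierID, ETA, Origin, Weight}; {Origin, PortCode, Weight}

Candidate keys of the original relation: {CarrierID, Origin, Weight}, {CarrierID, PortCode}, {ETA}.
{CarrierID, ETA, Origin, PortCode, Weight}: {Origin, Weight} determines {Origin, PortCode, Weight} here but is not a superkey — split on Origin, Weight --> PortCode, giving {Origin, PortCode, Weight} and {CarrierID, ETA, Origin, Weight}.
{Origin, PortCode, Weight} has no BCNF violation.
{CarrierID, ETA, Origin, Weight} has no BCNF violation.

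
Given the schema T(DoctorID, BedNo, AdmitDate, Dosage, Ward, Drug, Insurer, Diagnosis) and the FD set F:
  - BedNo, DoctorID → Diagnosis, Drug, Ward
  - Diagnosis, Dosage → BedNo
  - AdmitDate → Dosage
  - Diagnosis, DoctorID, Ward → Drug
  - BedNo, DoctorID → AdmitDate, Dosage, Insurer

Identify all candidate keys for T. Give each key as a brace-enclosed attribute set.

{DoctorID} never appears on the right of any FD, so every key must include it.
{BedNo, DoctorID}⁺ = {AdmitDate, BedNo, Diagnosis, DoctorID, Dosage, Drug, Insurer, Ward}, which is every attribute, so {BedNo, DoctorID} is a candidate key.
{AdmitDate, Diagnosis, DoctorID}⁺ = {AdmitDate, BedNo, Diagnosis, DoctorID, Dosage, Drug, Insurer, Ward}, which is every attribute, so {AdmitDate, Diagnosis, DoctorID} is a candidate key.
{Diagnosis, DoctorID, Dosage}⁺ = {AdmitDate, BedNo, Diagnosis, DoctorID, Dosage, Drug, Insurer, Ward}, which is every attribute, so {Diagnosis, DoctorID, Dosage} is a candidate key.
These are minimal and exhaustive — every other superkey contains one of them.

{AdmitDate, Diagnosis, DoctorID}, {BedNo, DoctorID}, {Diagnosis, DoctorID, Dosage}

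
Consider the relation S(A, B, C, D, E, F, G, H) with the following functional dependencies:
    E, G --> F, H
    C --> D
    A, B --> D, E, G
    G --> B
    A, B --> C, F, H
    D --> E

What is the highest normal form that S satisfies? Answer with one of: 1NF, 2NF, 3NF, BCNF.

2NF

Candidate keys: {A, B}, {A, G}. Prime attributes: {A, B, G}.
E, G --> F, H breaks BCNF: {E, G}⁺ = {B, E, F, G, H}, so {E, G} is not a superkey.
Because {F, H} are non-prime and the left side of E, G --> F, H is not a superkey, the relation is not in 3NF.
No non-prime attribute depends on a proper subset of any candidate key, so 2NF holds.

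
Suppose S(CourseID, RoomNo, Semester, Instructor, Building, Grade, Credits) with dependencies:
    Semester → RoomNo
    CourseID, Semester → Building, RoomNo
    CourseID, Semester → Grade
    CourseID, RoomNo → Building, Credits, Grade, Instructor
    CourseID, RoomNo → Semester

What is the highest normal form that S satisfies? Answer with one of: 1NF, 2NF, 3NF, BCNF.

Candidate keys: {CourseID, RoomNo}, {CourseID, Semester}. Prime attributes: {CourseID, RoomNo, Semester}.
For Semester → RoomNo we have {Semester}⁺ = {RoomNo, Semester}; {Semester} is not a superkey, so BCNF fails.
Its right-hand attributes {RoomNo} are all prime, as are those of every other non-superkey FD — the relation is in 3NF.

3NF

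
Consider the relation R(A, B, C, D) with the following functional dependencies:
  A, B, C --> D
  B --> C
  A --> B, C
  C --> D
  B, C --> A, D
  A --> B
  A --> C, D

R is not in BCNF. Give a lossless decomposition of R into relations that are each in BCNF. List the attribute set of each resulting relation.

{A, B, C}; {C, D}

Candidate keys of the original relation: {A}, {B}.
{A, B, C, D}: {C} determines {C, D} here but is not a superkey — split on C --> D, giving {C, D} and {A, B, C}.
{C, D}: every determinant is a superkey — BCNF.
{A, B, C}: every determinant is a superkey — BCNF.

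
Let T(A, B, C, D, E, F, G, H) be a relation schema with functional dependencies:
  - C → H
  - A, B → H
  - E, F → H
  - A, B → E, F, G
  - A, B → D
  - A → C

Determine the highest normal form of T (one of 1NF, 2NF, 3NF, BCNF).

Candidate key: {A, B}. Prime attributes: {A, B}.
C → H breaks BCNF: {C}⁺ = {C, H}, so {C} is not a superkey.
C → H determines the non-prime attribute {H} from a non-superkey — 3NF is violated.
{A} is a proper subset of the key {A, B}, and {A}⁺ contains the non-prime attributes {C, H} — a partial dependency, so 2NF is violated.

1NF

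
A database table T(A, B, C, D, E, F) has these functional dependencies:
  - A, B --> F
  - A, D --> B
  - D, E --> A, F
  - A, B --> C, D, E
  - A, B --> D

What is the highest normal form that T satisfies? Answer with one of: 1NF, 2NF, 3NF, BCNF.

Candidate keys: {A, B}, {A, D}, {D, E}. Prime attributes: {A, B, D, E}.
Every FD has a superkey on the left, so the relation is in BCNF.

BCNF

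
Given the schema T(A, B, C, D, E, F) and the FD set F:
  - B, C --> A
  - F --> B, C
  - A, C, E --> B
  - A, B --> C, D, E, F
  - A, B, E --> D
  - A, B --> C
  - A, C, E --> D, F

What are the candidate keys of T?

{F}⁺ = {A, B, C, D, E, F}, which is every attribute, so {F} is a candidate key.
{A, B}⁺ = {A, B, C, D, E, F}, which is every attribute, so {A, B} is a candidate key.
{B, C}⁺ = {A, B, C, D, E, F}, which is every attribute, so {B, C} is a candidate key.
{A, C, E}⁺ = {A, B, C, D, E, F}, which is every attribute, so {A, C, E} is a candidate key.
No proper subset of any of these is a key, and no other minimal superkey exists.

{A, B}, {A, C, E}, {B, C}, {F}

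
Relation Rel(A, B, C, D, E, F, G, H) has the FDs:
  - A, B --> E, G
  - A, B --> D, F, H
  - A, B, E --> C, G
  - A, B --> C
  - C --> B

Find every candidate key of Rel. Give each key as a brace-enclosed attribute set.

{A, B}, {A, C}

No FD produces {A}, so it must be in every candidate key.
{A, B} is a candidate key since {A, B}⁺ = {A, B, C, D, E, F, G, H} covers every attribute.
{A, C} is a candidate key since {A, C}⁺ = {A, B, C, D, E, F, G, H} covers every attribute.
Any other superkey properly contains one of these, so there are no further candidate keys.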